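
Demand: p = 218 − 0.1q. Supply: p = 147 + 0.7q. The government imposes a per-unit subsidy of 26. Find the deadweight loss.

422.50

Competitive equilibrium: 218 − 0.1q = 147 + 0.7q → q* = 88.75, p* = 209.125.
The subsidy lowers effective supply by 26: p = 121 + 0.7q.
New quantity: 218 − 0.1q = 121 + 0.7q → q' = 121.25.
Overproduction Δq = 121.25 − 88.75 = 32.5; wedge = subsidy = 26.
Welfare loss = ½ × 32.5 × 26 = 422.50.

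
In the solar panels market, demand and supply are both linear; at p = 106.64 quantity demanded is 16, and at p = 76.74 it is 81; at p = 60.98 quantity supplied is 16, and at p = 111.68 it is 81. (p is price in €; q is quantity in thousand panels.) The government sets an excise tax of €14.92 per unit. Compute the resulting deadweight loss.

€89.76 thousand

Demand slope = (76.74 − 106.64)/(81 − 16) = −0.46, so p = 114 − 0.46q.
Supply slope = (111.68 − 60.98)/(81 − 16) = 0.78, so p = 48.5 + 0.78q.
Competitive equilibrium: 114 − 0.46q = 48.5 + 0.78q → q* = 52.8226, p* = 89.7016.
With the tax, the buyer price exceeds the seller price by 14.92: (114 − 0.46q) − (48.5 + 0.78q) = 14.92 → q' = 40.7903.
Δq = 52.8226 − 40.7903 = 12.0323; the wedge equals the tax, 14.92.
The triangle = ½ × 12.0323 × 14.92 = €89.76 thousand.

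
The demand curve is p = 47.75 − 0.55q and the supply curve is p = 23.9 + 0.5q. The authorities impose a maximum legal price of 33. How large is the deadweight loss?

10.70

Competitive equilibrium: 47.75 − 0.55q = 23.9 + 0.5q → q* = 22.7143, p* = 35.2571.
At the ceiling p = 33, quantity supplied = (33 − 23.9)/0.5 = 18.2.
Willingness to pay at q' = 18.2: 47.75 − 0.55·18.2 = 37.74.
Δq = 22.7143 − 18.2 = 4.5143; wedge = 37.74 − 33 = 4.74.
Deadweight loss = ½ × 4.5143 × 4.74 = 10.70.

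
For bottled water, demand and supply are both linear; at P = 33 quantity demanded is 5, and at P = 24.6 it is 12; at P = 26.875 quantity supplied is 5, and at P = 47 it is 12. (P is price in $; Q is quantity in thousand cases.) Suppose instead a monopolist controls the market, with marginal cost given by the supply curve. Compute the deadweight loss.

Demand slope = (24.6 − 33)/(12 − 5) = −1.2, so P = 39 − 1.2Q.
Supply slope = (47 − 26.875)/(12 − 5) = 2.875, so P = 12.5 + 2.875Q.
Competitive equilibrium: 39 − 1.2Q = 12.5 + 2.875Q → Q* = 6.5031, P* = 31.1963.
Marginal revenue: MR = 39 − 2.4Q. Set MR = MC: 39 − 2.4Q = 12.5 + 2.875Q → Q_m = 5.0237.
Price P_m = 39 − 1.2·5.0237 = 32.9716; MC(Q_m) = 12.5 + 2.875·5.0237 = 26.9431.
Competitive Q* = 6.5031, so ΔQ = 1.4794; wedge = 32.9716 − 26.9431 = 6.0285.
Welfare loss = ½ × 1.4794 × 6.0285 = $4.46 thousand.

$4.46 thousand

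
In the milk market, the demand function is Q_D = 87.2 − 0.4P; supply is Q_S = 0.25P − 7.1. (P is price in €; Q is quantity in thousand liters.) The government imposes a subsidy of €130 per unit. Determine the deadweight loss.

In inverse form: demand P = 218 − 2.5Q, supply P = 28.4 + 4Q.
Competitive equilibrium: 218 − 2.5Q = 28.4 + 4Q → Q* = 29.1692, P* = 145.0769.
The subsidy lowers effective supply by 130: P = 4Q − 101.6.
New quantity: 218 − 2.5Q = 4Q − 101.6 → Q' = 49.1692.
Overproduction ΔQ = 49.1692 − 29.1692 = 20; wedge = subsidy = 130.
Deadweight loss = ½ × 20 × 130 = €1300 thousand.

€1300 thousand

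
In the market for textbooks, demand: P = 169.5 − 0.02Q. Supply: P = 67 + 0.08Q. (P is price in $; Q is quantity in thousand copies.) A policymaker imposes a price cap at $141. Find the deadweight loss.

$500 thousand

Competitive equilibrium: 169.5 − 0.02Q = 67 + 0.08Q → Q* = 1025, P* = 149.
At the ceiling P = 141, quantity supplied = (141 − 67)/0.08 = 925.
Willingness to pay at Q' = 925: 169.5 − 0.02·925 = 151.
ΔQ = 1025 − 925 = 100; wedge = 151 − 141 = 10.
Deadweight loss = ½ × 100 × 10 = $500 thousand.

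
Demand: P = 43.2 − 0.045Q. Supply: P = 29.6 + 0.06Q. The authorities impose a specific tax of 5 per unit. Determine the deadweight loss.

119.05

Competitive equilibrium: 43.2 − 0.045Q = 29.6 + 0.06Q → Q* = 129.5238, P* = 37.3714.
With the tax, the buyer price exceeds the seller price by 5: (43.2 − 0.045Q) − (29.6 + 0.06Q) = 5 → Q' = 81.9048.
ΔQ = 129.5238 − 81.9048 = 47.619; the wedge equals the tax, 5.
DWL = ½ × 47.619 × 5 = 119.05.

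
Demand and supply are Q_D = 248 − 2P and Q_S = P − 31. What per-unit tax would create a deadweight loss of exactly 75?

In inverse form: demand P = 124 − 0.5Q, supply P = 31 + Q.
Competitive equilibrium: 124 − 0.5Q = 31 + Q → Q* = 62, P* = 93.
A tax t gives ΔQ = t/1.5 and wedge t, so DWL = t²/3.
t²/3 = 75 → t² = 225 → t = 15.

15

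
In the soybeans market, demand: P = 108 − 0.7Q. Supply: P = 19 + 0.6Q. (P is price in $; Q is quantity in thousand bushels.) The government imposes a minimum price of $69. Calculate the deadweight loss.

$105.62 thousand

Competitive equilibrium: 108 − 0.7Q = 19 + 0.6Q → Q* = 68.4615, P* = 60.0769.
At the floor P = 69, quantity demanded = (108 − 69)/0.7 = 55.7143.
Sellers' marginal cost at Q' = 55.7143: 19 + 0.6·55.7143 = 52.4286.
ΔQ = 68.4615 − 55.7143 = 12.7472; wedge = 69 − 52.4286 = 16.5714.
Deadweight loss = ½ × 12.7472 × 16.5714 = $105.62 thousand.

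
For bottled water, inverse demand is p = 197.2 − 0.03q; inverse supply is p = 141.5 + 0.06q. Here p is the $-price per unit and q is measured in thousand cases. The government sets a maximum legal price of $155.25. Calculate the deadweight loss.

$6834.75 thousand

Competitive equilibrium: 197.2 − 0.03q = 141.5 + 0.06q → q* = 618.8889, p* = 178.6333.
At the ceiling p = 155.25, quantity supplied = (155.25 − 141.5)/0.06 = 229.1667.
Willingness to pay at q' = 229.1667: 197.2 − 0.03·229.1667 = 190.325.
Δq = 618.8889 − 229.1667 = 389.7222; wedge = 190.325 − 155.25 = 35.075.
DWL = ½ × 389.7222 × 35.075 = $6834.75 thousand.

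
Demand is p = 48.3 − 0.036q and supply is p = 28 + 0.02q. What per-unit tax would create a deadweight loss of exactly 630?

8.4

Competitive equilibrium: 48.3 − 0.036q = 28 + 0.02q → q* = 362.5, p* = 35.25.
A tax t gives Δq = t/0.056 and wedge t, so DWL = t²/0.112.
t²/0.112 = 630 → t² = 70.56 → t = 8.4.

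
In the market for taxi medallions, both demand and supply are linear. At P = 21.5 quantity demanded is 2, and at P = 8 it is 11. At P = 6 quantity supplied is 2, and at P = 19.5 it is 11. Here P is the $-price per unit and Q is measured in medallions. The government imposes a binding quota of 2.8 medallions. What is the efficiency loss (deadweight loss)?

Demand slope = (8 − 21.5)/(11 − 2) = −1.5, so P = 24.5 − 1.5Q.
Supply slope = (19.5 − 6)/(11 − 2) = 1.5, so P = 3 + 1.5Q.
Competitive equilibrium: 24.5 − 1.5Q = 3 + 1.5Q → Q* = 7.1667, P* = 13.75.
At Q = 2.8: demand price = 24.5 − 1.5·2.8 = 20.3; supply price = 3 + 1.5·2.8 = 7.2.
ΔQ = 7.1667 − 2.8 = 4.3667; wedge = 20.3 − 7.2 = 13.1.
The triangle = ½ × 4.3667 × 13.1 = $28.60.

$28.60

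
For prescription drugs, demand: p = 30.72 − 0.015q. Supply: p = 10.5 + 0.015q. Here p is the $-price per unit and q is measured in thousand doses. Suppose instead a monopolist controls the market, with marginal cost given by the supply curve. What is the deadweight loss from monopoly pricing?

Competitive equilibrium: 30.72 − 0.015q = 10.5 + 0.015q → q* = 674, p* = 20.61.
Marginal revenue: MR = 30.72 − 0.03q. Set MR = MC: 30.72 − 0.03q = 10.5 + 0.015q → q_m = 449.3333.
Price p_m = 30.72 − 0.015·449.3333 = 23.98; MC(q_m) = 10.5 + 0.015·449.3333 = 17.24.
Competitive q* = 674, so Δq = 224.6667; wedge = 23.98 − 17.24 = 6.74.
Deadweight loss = ½ × 224.6667 × 6.74 = $757.13 thousand.

$757.13 thousand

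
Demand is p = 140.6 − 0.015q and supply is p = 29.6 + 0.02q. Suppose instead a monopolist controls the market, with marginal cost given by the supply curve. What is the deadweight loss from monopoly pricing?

Competitive equilibrium: 140.6 − 0.015q = 29.6 + 0.02q → q* = 3171.4286, p* = 93.0286.
Marginal revenue: MR = 140.6 − 0.03q. Set MR = MC: 140.6 − 0.03q = 29.6 + 0.02q → q_m = 2220.
Price p_m = 140.6 − 0.015·2220 = 107.3; MC(q_m) = 29.6 + 0.02·2220 = 74.
Competitive q* = 3171.4286, so Δq = 951.4286; wedge = 107.3 − 74 = 33.3.
Deadweight loss = ½ × 951.4286 × 33.3 = 15841.29.

15841.29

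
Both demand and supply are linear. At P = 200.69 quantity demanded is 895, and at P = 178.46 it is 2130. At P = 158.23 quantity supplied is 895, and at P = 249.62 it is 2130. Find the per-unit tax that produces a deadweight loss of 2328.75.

Demand slope = (178.46 − 200.69)/(2130 − 895) = −0.018, so P = 216.8 − 0.018Q.
Supply slope = (249.62 − 158.23)/(2130 − 895) = 0.074, so P = 92 + 0.074Q.
Competitive equilibrium: 216.8 − 0.018Q = 92 + 0.074Q → Q* = 1356.5217, P* = 192.3826.
A tax t gives ΔQ = t/0.092 and wedge t, so DWL = t²/0.184.
t²/0.184 = 2328.75 → t² = 428.49 → t = 20.7.

20.7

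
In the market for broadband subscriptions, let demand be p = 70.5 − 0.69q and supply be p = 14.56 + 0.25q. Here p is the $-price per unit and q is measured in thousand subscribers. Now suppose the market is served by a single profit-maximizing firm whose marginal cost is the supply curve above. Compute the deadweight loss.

Competitive equilibrium: 70.5 − 0.69q = 14.56 + 0.25q → q* = 59.5106, p* = 29.4377.
Marginal revenue: MR = 70.5 − 1.38q. Set MR = MC: 70.5 − 1.38q = 14.56 + 0.25q → q_m = 34.319.
Price p_m = 70.5 − 0.69·34.319 = 46.8199; MC(q_m) = 14.56 + 0.25·34.319 = 23.1398.
Competitive q* = 59.5106, so Δq = 25.1916; wedge = 46.8199 − 23.1398 = 23.6801.
DWL = ½ × 25.1916 × 23.6801 = $298.27 thousand.

$298.27 thousand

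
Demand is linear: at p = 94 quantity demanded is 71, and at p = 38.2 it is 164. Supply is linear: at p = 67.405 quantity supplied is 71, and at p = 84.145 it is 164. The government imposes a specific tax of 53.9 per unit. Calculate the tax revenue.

1940.05

Demand slope = (38.2 − 94)/(164 − 71) = −0.6, so p = 136.6 − 0.6q.
Supply slope = (84.145 − 67.405)/(164 − 71) = 0.18, so p = 54.625 + 0.18q.
Competitive equilibrium: 136.6 − 0.6q = 54.625 + 0.18q → q* = 105.09615, p* = 73.54231.
With the tax, the buyer price exceeds the seller price by 53.9: (136.6 − 0.6q) − (54.625 + 0.18q) = 53.9 → q' = 35.99359.
Tax revenue = 53.9 × 35.99359 = 1940.05.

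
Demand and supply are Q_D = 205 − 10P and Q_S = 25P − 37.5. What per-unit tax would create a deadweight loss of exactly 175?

In inverse form: demand P = 20.5 − 0.1Q, supply P = 1.5 + 0.04Q.
Competitive equilibrium: 20.5 − 0.1Q = 1.5 + 0.04Q → Q* = 135.7143, P* = 6.9286.
A tax t gives ΔQ = t/0.14 and wedge t, so DWL = t²/0.28.
t²/0.28 = 175 → t² = 49 → t = 7.

7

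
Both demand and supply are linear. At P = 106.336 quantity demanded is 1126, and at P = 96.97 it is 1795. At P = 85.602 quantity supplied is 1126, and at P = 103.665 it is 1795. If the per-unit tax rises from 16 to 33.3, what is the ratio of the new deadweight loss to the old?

Demand slope = (96.97 − 106.336)/(1795 − 1126) = −0.014, so P = 122.1 − 0.014Q.
Supply slope = (103.665 − 85.602)/(1795 − 1126) = 0.027, so P = 55.2 + 0.027Q.
Competitive equilibrium: 122.1 − 0.014Q = 55.2 + 0.027Q → Q* = 1631.7073, P* = 99.2561.
For a per-unit tax t: ΔQ = t/0.041, so DWL = ½·t·(t/0.041) = t²/0.082.
At t = 16: DWL = 3121.951. At t = 33.3: DWL = 13523.049.
Ratio = (33.3/16)² = 4.332.

4.332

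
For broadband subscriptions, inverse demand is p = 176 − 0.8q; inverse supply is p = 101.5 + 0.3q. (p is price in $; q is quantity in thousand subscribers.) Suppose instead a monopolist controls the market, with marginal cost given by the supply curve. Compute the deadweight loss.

$447.26 thousand

Competitive equilibrium: 176 − 0.8q = 101.5 + 0.3q → q* = 67.7273, p* = 121.8182.
Marginal revenue: MR = 176 − 1.6q. Set MR = MC: 176 − 1.6q = 101.5 + 0.3q → q_m = 39.2105.
Price p_m = 176 − 0.8·39.2105 = 144.6316; MC(q_m) = 101.5 + 0.3·39.2105 = 113.2632.
Competitive q* = 67.7273, so Δq = 28.5168; wedge = 144.6316 − 113.2632 = 31.3684.
Welfare loss = ½ × 28.5168 × 31.3684 = $447.26 thousand.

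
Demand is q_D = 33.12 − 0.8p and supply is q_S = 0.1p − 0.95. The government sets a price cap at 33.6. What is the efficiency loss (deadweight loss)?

In inverse form: demand p = 41.4 − 1.25q, supply p = 9.5 + 10q.
Competitive equilibrium: 41.4 − 1.25q = 9.5 + 10q → q* = 2.8356, p* = 37.8556.
At the ceiling p = 33.6, quantity supplied = (33.6 − 9.5)/10 = 2.41.
Willingness to pay at q' = 2.41: 41.4 − 1.25·2.41 = 38.3875.
Δq = 2.8356 − 2.41 = 0.4256; wedge = 38.3875 − 33.6 = 4.7875.
Welfare loss = ½ × 0.4256 × 4.7875 = 1.02.

1.02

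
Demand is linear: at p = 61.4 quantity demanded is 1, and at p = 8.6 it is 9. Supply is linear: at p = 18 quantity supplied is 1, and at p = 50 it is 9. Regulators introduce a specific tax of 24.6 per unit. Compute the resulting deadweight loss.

Demand slope = (8.6 − 61.4)/(9 − 1) = −6.6, so p = 68 − 6.6q.
Supply slope = (50 − 18)/(9 − 1) = 4, so p = 14 + 4q.
Competitive equilibrium: 68 − 6.6q = 14 + 4q → q* = 5.09434, p* = 34.37736.
With the tax, the buyer price exceeds the seller price by 24.6: (68 − 6.6q) − (14 + 4q) = 24.6 → q' = 2.77358.
Δq = 5.09434 − 2.77358 = 2.32076; the wedge equals the tax, 24.6.
Deadweight loss = ½ × 2.32076 × 24.6 = 28.55.

28.55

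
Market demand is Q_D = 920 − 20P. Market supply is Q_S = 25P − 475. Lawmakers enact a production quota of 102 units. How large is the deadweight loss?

1764.18

In inverse form: demand P = 46 − 0.05Q, supply P = 19 + 0.04Q.
Competitive equilibrium: 46 − 0.05Q = 19 + 0.04Q → Q* = 300, P* = 31.
At Q = 102: demand price = 46 − 0.05·102 = 40.9; supply price = 19 + 0.04·102 = 23.08.
ΔQ = 300 − 102 = 198; wedge = 40.9 − 23.08 = 17.82.
Deadweight loss = ½ × 198 × 17.82 = 1764.18.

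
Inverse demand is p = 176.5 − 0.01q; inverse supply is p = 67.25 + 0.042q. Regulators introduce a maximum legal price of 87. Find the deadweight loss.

69140.73

Competitive equilibrium: 176.5 − 0.01q = 67.25 + 0.042q → q* = 2100.96154, p* = 155.49038.
At the ceiling p = 87, quantity supplied = (87 − 67.25)/0.042 = 470.2381.
Willingness to pay at q' = 470.2381: 176.5 − 0.01·470.2381 = 171.79762.
Δq = 2100.96154 − 470.2381 = 1630.72344; wedge = 171.79762 − 87 = 84.79762.
DWL = ½ × 1630.72344 × 84.79762 = 69140.73.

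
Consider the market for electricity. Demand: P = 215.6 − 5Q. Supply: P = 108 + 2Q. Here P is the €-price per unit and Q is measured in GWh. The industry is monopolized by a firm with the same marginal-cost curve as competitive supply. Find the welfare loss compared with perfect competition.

Competitive equilibrium: 215.6 − 5Q = 108 + 2Q → Q* = 15.3714, P* = 138.7429.
Marginal revenue: MR = 215.6 − 10Q. Set MR = MC: 215.6 − 10Q = 108 + 2Q → Q_m = 8.9667.
Price P_m = 215.6 − 5·8.9667 = 170.7665; MC(Q_m) = 108 + 2·8.9667 = 125.9334.
Competitive Q* = 15.3714, so ΔQ = 6.4047; wedge = 170.7665 − 125.9334 = 44.8331.
The triangle = ½ × 6.4047 × 44.8331 = €143.57.

€143.57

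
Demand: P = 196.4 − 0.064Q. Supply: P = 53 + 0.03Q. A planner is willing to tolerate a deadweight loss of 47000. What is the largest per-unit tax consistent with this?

Competitive equilibrium: 196.4 − 0.064Q = 53 + 0.03Q → Q* = 1525.5319, P* = 98.766.
A tax t gives ΔQ = t/0.094 and wedge t, so DWL = t²/0.188.
t²/0.188 = 47000 → t² = 8836 → t = 94.

94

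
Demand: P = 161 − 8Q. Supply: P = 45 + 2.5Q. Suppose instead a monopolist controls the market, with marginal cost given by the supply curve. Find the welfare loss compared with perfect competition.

Competitive equilibrium: 161 − 8Q = 45 + 2.5Q → Q* = 11.0476, P* = 72.619.
Marginal revenue: MR = 161 − 16Q. Set MR = MC: 161 − 16Q = 45 + 2.5Q → Q_m = 6.2703.
Price P_m = 161 − 8·6.2703 = 110.8376; MC(Q_m) = 45 + 2.5·6.2703 = 60.6758.
Competitive Q* = 11.0476, so ΔQ = 4.7773; wedge = 110.8376 − 60.6758 = 50.1618.
The triangle = ½ × 4.7773 × 50.1618 = 119.82.

119.82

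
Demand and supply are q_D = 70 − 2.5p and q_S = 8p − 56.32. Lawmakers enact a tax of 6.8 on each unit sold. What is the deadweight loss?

44.04

In inverse form: demand p = 28 − 0.4q, supply p = 7.04 + 0.125q.
Competitive equilibrium: 28 − 0.4q = 7.04 + 0.125q → q* = 39.9238, p* = 12.0305.
With the tax, the buyer price exceeds the seller price by 6.8: (28 − 0.4q) − (7.04 + 0.125q) = 6.8 → q' = 26.9714.
Δq = 39.9238 − 26.9714 = 12.9524; the wedge equals the tax, 6.8.
DWL = ½ × 12.9524 × 6.8 = 44.04.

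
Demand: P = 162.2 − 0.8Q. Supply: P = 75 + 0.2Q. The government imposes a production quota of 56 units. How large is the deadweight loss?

Competitive equilibrium: 162.2 − 0.8Q = 75 + 0.2Q → Q* = 87.2, P* = 92.44.
At Q = 56: demand price = 162.2 − 0.8·56 = 117.4; supply price = 75 + 0.2·56 = 86.2.
ΔQ = 87.2 − 56 = 31.2; wedge = 117.4 − 86.2 = 31.2.
Welfare loss = ½ × 31.2 × 31.2 = 486.72.

486.72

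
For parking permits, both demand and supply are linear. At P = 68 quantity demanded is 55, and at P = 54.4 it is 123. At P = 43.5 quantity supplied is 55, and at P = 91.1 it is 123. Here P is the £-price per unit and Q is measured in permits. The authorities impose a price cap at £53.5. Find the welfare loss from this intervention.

£75.31

Demand slope = (54.4 − 68)/(123 − 55) = −0.2, so P = 79 − 0.2Q.
Supply slope = (91.1 − 43.5)/(123 − 55) = 0.7, so P = 5 + 0.7Q.
Competitive equilibrium: 79 − 0.2Q = 5 + 0.7Q → Q* = 82.2222, P* = 62.5556.
At the ceiling P = 53.5, quantity supplied = (53.5 − 5)/0.7 = 69.2857.
Willingness to pay at Q' = 69.2857: 79 − 0.2·69.2857 = 65.1429.
ΔQ = 82.2222 − 69.2857 = 12.9365; wedge = 65.1429 − 53.5 = 11.6429.
Welfare loss = ½ × 12.9365 × 11.6429 = £75.31.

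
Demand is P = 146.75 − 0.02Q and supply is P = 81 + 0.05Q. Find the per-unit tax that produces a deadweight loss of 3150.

21

Competitive equilibrium: 146.75 − 0.02Q = 81 + 0.05Q → Q* = 939.2857, P* = 127.9643.
A tax t gives ΔQ = t/0.07 and wedge t, so DWL = t²/0.14.
t²/0.14 = 3150 → t² = 441 → t = 21.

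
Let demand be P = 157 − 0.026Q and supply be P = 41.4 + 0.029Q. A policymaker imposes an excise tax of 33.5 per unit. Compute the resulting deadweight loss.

10202.27

Competitive equilibrium: 157 − 0.026Q = 41.4 + 0.029Q → Q* = 2101.8182, P* = 102.3527.
With the tax, the buyer price exceeds the seller price by 33.5: (157 − 0.026Q) − (41.4 + 0.029Q) = 33.5 → Q' = 1492.7273.
ΔQ = 2101.8182 − 1492.7273 = 609.0909; the wedge equals the tax, 33.5.
Welfare loss = ½ × 609.0909 × 33.5 = 10202.27.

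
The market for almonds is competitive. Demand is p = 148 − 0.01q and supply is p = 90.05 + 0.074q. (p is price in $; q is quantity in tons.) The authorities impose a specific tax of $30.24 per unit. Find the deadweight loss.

$5443.20

Competitive equilibrium: 148 − 0.01q = 90.05 + 0.074q → q* = 689.881, p* = 141.1012.
With the tax, the buyer price exceeds the seller price by 30.24: (148 − 0.01q) − (90.05 + 0.074q) = 30.24 → q' = 329.881.
Δq = 689.881 − 329.881 = 360; the wedge equals the tax, 30.24.
The triangle = ½ × 360 × 30.24 = $5443.20.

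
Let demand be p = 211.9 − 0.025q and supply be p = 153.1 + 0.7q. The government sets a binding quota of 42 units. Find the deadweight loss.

Competitive equilibrium: 211.9 − 0.025q = 153.1 + 0.7q → q* = 81.1034, p* = 209.8724.
At q = 42: demand price = 211.9 − 0.025·42 = 210.85; supply price = 153.1 + 0.7·42 = 182.5.
Δq = 81.1034 − 42 = 39.1034; wedge = 210.85 − 182.5 = 28.35.
DWL = ½ × 39.1034 × 28.35 = 554.29.

554.29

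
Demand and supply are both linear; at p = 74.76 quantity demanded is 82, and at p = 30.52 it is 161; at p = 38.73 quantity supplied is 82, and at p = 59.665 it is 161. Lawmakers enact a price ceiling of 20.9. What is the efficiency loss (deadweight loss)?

5078.36

Demand slope = (30.52 − 74.76)/(161 − 82) = −0.56, so p = 120.68 − 0.56q.
Supply slope = (59.665 − 38.73)/(161 − 82) = 0.265, so p = 17 + 0.265q.
Competitive equilibrium: 120.68 − 0.56q = 17 + 0.265q → q* = 125.6727, p* = 50.3033.
At the ceiling p = 20.9, quantity supplied = (20.9 − 17)/0.265 = 14.717.
Willingness to pay at q' = 14.717: 120.68 − 0.56·14.717 = 112.4385.
Δq = 125.6727 − 14.717 = 110.9557; wedge = 112.4385 − 20.9 = 91.5385.
The triangle = ½ × 110.9557 × 91.5385 = 5078.36.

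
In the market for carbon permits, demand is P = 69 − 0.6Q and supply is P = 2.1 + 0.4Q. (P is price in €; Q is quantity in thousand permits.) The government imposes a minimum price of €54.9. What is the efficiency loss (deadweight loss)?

Competitive equilibrium: 69 − 0.6Q = 2.1 + 0.4Q → Q* = 66.9, P* = 28.86.
At the floor P = 54.9, quantity demanded = (69 − 54.9)/0.6 = 23.5.
Sellers' marginal cost at Q' = 23.5: 2.1 + 0.4·23.5 = 11.5.
ΔQ = 66.9 − 23.5 = 43.4; wedge = 54.9 − 11.5 = 43.4.
Deadweight loss = ½ × 43.4 × 43.4 = €941.78 thousand.

€941.78 thousand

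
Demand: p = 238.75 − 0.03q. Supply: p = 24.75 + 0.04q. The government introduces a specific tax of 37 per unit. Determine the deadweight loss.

Competitive equilibrium: 238.75 − 0.03q = 24.75 + 0.04q → q* = 3057.1429, p* = 147.0357.
With the tax, the buyer price exceeds the seller price by 37: (238.75 − 0.03q) − (24.75 + 0.04q) = 37 → q' = 2528.5714.
Δq = 3057.1429 − 2528.5714 = 528.5715; the wedge equals the tax, 37.
Deadweight loss = ½ × 528.5715 × 37 = 9778.57.

9778.57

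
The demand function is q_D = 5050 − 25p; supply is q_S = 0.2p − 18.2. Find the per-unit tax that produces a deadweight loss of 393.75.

In inverse form: demand p = 202 − 0.04q, supply p = 91 + 5q.
Competitive equilibrium: 202 − 0.04q = 91 + 5q → q* = 22.0238, p* = 201.119.
A tax t gives Δq = t/5.04 and wedge t, so DWL = t²/10.08.
t²/10.08 = 393.75 → t² = 3969 → t = 63.

63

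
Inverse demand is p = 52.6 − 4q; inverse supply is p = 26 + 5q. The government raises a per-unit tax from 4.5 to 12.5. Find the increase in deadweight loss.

7.56

Competitive equilibrium: 52.6 − 4q = 26 + 5q → q* = 2.9556, p* = 40.7778.
For a per-unit tax t: Δq = t/9, so DWL = ½·t·(t/9) = t²/18.
At t = 4.5: DWL = 1.125. At t = 12.5: DWL = 8.681.
Increase = 8.681 − 1.125 = 7.56.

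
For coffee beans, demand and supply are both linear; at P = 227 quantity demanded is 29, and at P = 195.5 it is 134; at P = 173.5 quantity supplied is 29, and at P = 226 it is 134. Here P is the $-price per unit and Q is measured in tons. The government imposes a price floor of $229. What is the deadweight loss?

$2163.35

Demand slope = (195.5 − 227)/(134 − 29) = −0.3, so P = 235.7 − 0.3Q.
Supply slope = (226 − 173.5)/(134 − 29) = 0.5, so P = 159 + 0.5Q.
Competitive equilibrium: 235.7 − 0.3Q = 159 + 0.5Q → Q* = 95.875, P* = 206.9375.
At the floor P = 229, quantity demanded = (235.7 − 229)/0.3 = 22.3333.
Sellers' marginal cost at Q' = 22.3333: 159 + 0.5·22.3333 = 170.1667.
ΔQ = 95.875 − 22.3333 = 73.5417; wedge = 229 − 170.1667 = 58.8333.
The triangle = ½ × 73.5417 × 58.8333 = $2163.35.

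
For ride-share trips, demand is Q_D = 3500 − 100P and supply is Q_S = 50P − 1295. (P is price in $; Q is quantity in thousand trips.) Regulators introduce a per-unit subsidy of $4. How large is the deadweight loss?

$266.67 thousand

In inverse form: demand P = 35 − 0.01Q, supply P = 25.9 + 0.02Q.
Competitive equilibrium: 35 − 0.01Q = 25.9 + 0.02Q → Q* = 303.3333, P* = 31.9667.
The subsidy lowers effective supply by 4: P = 21.9 + 0.02Q.
New quantity: 35 − 0.01Q = 21.9 + 0.02Q → Q' = 436.6667.
Overproduction ΔQ = 436.6667 − 303.3333 = 133.3334; wedge = subsidy = 4.
DWL = ½ × 133.3334 × 4 = $266.67 thousand.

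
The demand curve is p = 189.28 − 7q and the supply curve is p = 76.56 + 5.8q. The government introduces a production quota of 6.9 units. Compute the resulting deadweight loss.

Competitive equilibrium: 189.28 − 7q = 76.56 + 5.8q → q* = 8.8063, p* = 127.6363.
At q = 6.9: demand price = 189.28 − 7·6.9 = 140.98; supply price = 76.56 + 5.8·6.9 = 116.58.
Δq = 8.8063 − 6.9 = 1.9063; wedge = 140.98 − 116.58 = 24.4.
Welfare loss = ½ × 1.9063 × 24.4 = 23.26.

23.26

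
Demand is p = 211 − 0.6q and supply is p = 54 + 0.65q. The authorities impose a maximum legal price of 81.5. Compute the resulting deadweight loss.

4336.01

Competitive equilibrium: 211 − 0.6q = 54 + 0.65q → q* = 125.6, p* = 135.64.
At the ceiling p = 81.5, quantity supplied = (81.5 − 54)/0.65 = 42.3077.
Willingness to pay at q' = 42.3077: 211 − 0.6·42.3077 = 185.6154.
Δq = 125.6 − 42.3077 = 83.2923; wedge = 185.6154 − 81.5 = 104.1154.
The triangle = ½ × 83.2923 × 104.1154 = 4336.01.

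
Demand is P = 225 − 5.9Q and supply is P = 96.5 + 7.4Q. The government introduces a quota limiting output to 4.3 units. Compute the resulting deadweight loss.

Competitive equilibrium: 225 − 5.9Q = 96.5 + 7.4Q → Q* = 9.6617, P* = 167.9962.
At Q = 4.3: demand price = 225 − 5.9·4.3 = 199.63; supply price = 96.5 + 7.4·4.3 = 128.32.
ΔQ = 9.6617 − 4.3 = 5.3617; wedge = 199.63 − 128.32 = 71.31.
Welfare loss = ½ × 5.3617 × 71.31 = 191.17.

191.17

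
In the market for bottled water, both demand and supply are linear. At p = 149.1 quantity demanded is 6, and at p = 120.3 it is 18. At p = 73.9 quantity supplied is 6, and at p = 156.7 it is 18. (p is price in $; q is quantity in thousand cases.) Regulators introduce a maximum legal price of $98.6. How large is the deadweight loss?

$94.43 thousand

Demand slope = (120.3 − 149.1)/(18 − 6) = −2.4, so p = 163.5 − 2.4q.
Supply slope = (156.7 − 73.9)/(18 − 6) = 6.9, so p = 32.5 + 6.9q.
Competitive equilibrium: 163.5 − 2.4q = 32.5 + 6.9q → q* = 14.086, p* = 129.6935.
At the ceiling p = 98.6, quantity supplied = (98.6 − 32.5)/6.9 = 9.5797.
Willingness to pay at q' = 9.5797: 163.5 − 2.4·9.5797 = 140.5087.
Δq = 14.086 − 9.5797 = 4.5063; wedge = 140.5087 − 98.6 = 41.9087.
Welfare loss = ½ × 4.5063 × 41.9087 = $94.43 thousand.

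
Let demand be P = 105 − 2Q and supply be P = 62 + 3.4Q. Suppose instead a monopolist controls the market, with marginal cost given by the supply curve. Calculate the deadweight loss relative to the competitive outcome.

12.51

Competitive equilibrium: 105 − 2Q = 62 + 3.4Q → Q* = 7.963, P* = 89.0741.
Marginal revenue: MR = 105 − 4Q. Set MR = MC: 105 − 4Q = 62 + 3.4Q → Q_m = 5.8108.
Price P_m = 105 − 2·5.8108 = 93.3784; MC(Q_m) = 62 + 3.4·5.8108 = 81.7567.
Competitive Q* = 7.963, so ΔQ = 2.1522; wedge = 93.3784 − 81.7567 = 11.6217.
Welfare loss = ½ × 2.1522 × 11.6217 = 12.51.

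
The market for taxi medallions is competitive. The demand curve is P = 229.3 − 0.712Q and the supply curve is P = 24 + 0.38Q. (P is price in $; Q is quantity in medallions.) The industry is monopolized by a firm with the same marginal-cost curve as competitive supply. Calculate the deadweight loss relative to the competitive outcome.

$3006.16

Competitive equilibrium: 229.3 − 0.712Q = 24 + 0.38Q → Q* = 188.0037, P* = 95.4414.
Marginal revenue: MR = 229.3 − 1.424Q. Set MR = MC: 229.3 − 1.424Q = 24 + 0.38Q → Q_m = 113.8027.
Price P_m = 229.3 − 0.712·113.8027 = 148.2725; MC(Q_m) = 24 + 0.38·113.8027 = 67.245.
Competitive Q* = 188.0037, so ΔQ = 74.201; wedge = 148.2725 − 67.245 = 81.0275.
The triangle = ½ × 74.201 × 81.0275 = $3006.16.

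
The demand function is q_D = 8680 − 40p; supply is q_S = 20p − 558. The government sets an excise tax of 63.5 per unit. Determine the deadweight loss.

26881.67

In inverse form: demand p = 217 − 0.025q, supply p = 27.9 + 0.05q.
Competitive equilibrium: 217 − 0.025q = 27.9 + 0.05q → q* = 2521.33333, p* = 153.96667.
With the tax, the buyer price exceeds the seller price by 63.5: (217 − 0.025q) − (27.9 + 0.05q) = 63.5 → q' = 1674.66667.
Δq = 2521.33333 − 1674.66667 = 846.66666; the wedge equals the tax, 63.5.
Welfare loss = ½ × 846.66666 × 63.5 = 26881.67.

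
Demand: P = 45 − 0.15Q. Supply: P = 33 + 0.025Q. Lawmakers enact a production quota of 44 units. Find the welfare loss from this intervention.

Competitive equilibrium: 45 − 0.15Q = 33 + 0.025Q → Q* = 68.5714, P* = 34.7143.
At Q = 44: demand price = 45 − 0.15·44 = 38.4; supply price = 33 + 0.025·44 = 34.1.
ΔQ = 68.5714 − 44 = 24.5714; wedge = 38.4 − 34.1 = 4.3.
DWL = ½ × 24.5714 × 4.3 = 52.83.

52.83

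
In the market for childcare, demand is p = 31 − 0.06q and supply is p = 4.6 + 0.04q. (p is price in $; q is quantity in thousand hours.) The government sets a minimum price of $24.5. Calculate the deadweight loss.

Competitive equilibrium: 31 − 0.06q = 4.6 + 0.04q → q* = 264, p* = 15.16.
At the floor p = 24.5, quantity demanded = (31 − 24.5)/0.06 = 108.3333.
Sellers' marginal cost at q' = 108.3333: 4.6 + 0.04·108.3333 = 8.9333.
Δq = 264 − 108.3333 = 155.6667; wedge = 24.5 − 8.9333 = 15.5667.
Deadweight loss = ½ × 155.6667 × 15.5667 = $1211.61 thousand.

$1211.61 thousand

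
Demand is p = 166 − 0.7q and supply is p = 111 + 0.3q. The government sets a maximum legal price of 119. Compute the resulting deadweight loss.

401.39

Competitive equilibrium: 166 − 0.7q = 111 + 0.3q → q* = 55, p* = 127.5.
At the ceiling p = 119, quantity supplied = (119 − 111)/0.3 = 26.6667.
Willingness to pay at q' = 26.6667: 166 − 0.7·26.6667 = 147.3333.
Δq = 55 − 26.6667 = 28.3333; wedge = 147.3333 − 119 = 28.3333.
Deadweight loss = ½ × 28.3333 × 28.3333 = 401.39.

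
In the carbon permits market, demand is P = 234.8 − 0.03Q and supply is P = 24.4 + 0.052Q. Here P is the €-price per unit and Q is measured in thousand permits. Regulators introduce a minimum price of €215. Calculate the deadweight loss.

Competitive equilibrium: 234.8 − 0.03Q = 24.4 + 0.052Q → Q* = 2565.85366, P* = 157.82439.
At the floor P = 215, quantity demanded = (234.8 − 215)/0.03 = 660.
Sellers' marginal cost at Q' = 660: 24.4 + 0.052·660 = 58.72.
ΔQ = 2565.85366 − 660 = 1905.85366; wedge = 215 − 58.72 = 156.28.
DWL = ½ × 1905.85366 × 156.28 = €148923.40 thousand.

€148923.40 thousand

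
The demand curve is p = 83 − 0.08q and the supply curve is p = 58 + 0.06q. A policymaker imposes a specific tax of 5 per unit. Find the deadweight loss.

89.29

Competitive equilibrium: 83 − 0.08q = 58 + 0.06q → q* = 178.5714, p* = 68.7143.
With the tax, the buyer price exceeds the seller price by 5: (83 − 0.08q) − (58 + 0.06q) = 5 → q' = 142.8571.
Δq = 178.5714 − 142.8571 = 35.7143; the wedge equals the tax, 5.
Welfare loss = ½ × 35.7143 × 5 = 89.29.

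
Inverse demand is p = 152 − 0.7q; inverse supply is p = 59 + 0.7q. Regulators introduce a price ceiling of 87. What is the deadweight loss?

Competitive equilibrium: 152 − 0.7q = 59 + 0.7q → q* = 66.4286, p* = 105.5.
At the ceiling p = 87, quantity supplied = (87 − 59)/0.7 = 40.
Willingness to pay at q' = 40: 152 − 0.7·40 = 124.
Δq = 66.4286 − 40 = 26.4286; wedge = 124 − 87 = 37.
Deadweight loss = ½ × 26.4286 × 37 = 488.93.

488.93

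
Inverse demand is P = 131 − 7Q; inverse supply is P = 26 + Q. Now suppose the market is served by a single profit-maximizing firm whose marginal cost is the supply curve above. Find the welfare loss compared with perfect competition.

Competitive equilibrium: 131 − 7Q = 26 + Q → Q* = 13.125, P* = 39.125.
Marginal revenue: MR = 131 − 14Q. Set MR = MC: 131 − 14Q = 26 + Q → Q_m = 7.
Price P_m = 131 − 7·7 = 82; MC(Q_m) = 26 + 1·7 = 33.
Competitive Q* = 13.125, so ΔQ = 6.125; wedge = 82 − 33 = 49.
Welfare loss = ½ × 6.125 × 49 = 150.06.

150.06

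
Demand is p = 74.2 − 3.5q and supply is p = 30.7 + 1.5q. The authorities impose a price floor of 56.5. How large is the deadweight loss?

Competitive equilibrium: 74.2 − 3.5q = 30.7 + 1.5q → q* = 8.7, p* = 43.75.
At the floor p = 56.5, quantity demanded = (74.2 − 56.5)/3.5 = 5.0571.
Sellers' marginal cost at q' = 5.0571: 30.7 + 1.5·5.0571 = 38.2857.
Δq = 8.7 − 5.0571 = 3.6429; wedge = 56.5 − 38.2857 = 18.2143.
The triangle = ½ × 3.6429 × 18.2143 = 33.18.

33.18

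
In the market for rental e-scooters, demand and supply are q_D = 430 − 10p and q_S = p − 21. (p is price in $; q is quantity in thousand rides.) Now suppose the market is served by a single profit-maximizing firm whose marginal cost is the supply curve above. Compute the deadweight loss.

$1.53 thousand

In inverse form: demand p = 43 − 0.1q, supply p = 21 + q.
Competitive equilibrium: 43 − 0.1q = 21 + q → q* = 20, p* = 41.
Marginal revenue: MR = 43 − 0.2q. Set MR = MC: 43 − 0.2q = 21 + q → q_m = 18.3333.
Price p_m = 43 − 0.1·18.3333 = 41.1667; MC(q_m) = 21 + 1·18.3333 = 39.3333.
Competitive q* = 20, so Δq = 1.6667; wedge = 41.1667 − 39.3333 = 1.8334.
The triangle = ½ × 1.6667 × 1.8334 = $1.53 thousand.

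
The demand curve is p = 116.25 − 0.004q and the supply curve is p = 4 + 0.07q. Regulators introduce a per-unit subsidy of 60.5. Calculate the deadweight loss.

24731.42

Competitive equilibrium: 116.25 − 0.004q = 4 + 0.07q → q* = 1516.8919, p* = 110.1824.
The subsidy lowers effective supply by 60.5: p = 0.07q − 56.5.
New quantity: 116.25 − 0.004q = 0.07q − 56.5 → q' = 2334.4595.
Overproduction Δq = 2334.4595 − 1516.8919 = 817.5676; wedge = subsidy = 60.5.
Deadweight loss = ½ × 817.5676 × 60.5 = 24731.42.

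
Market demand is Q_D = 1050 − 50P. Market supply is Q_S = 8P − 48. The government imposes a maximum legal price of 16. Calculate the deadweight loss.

39.86

In inverse form: demand P = 21 − 0.02Q, supply P = 6 + 0.125Q.
Competitive equilibrium: 21 − 0.02Q = 6 + 0.125Q → Q* = 103.4483, P* = 18.931.
At the ceiling P = 16, quantity supplied = (16 − 6)/0.125 = 80.
Willingness to pay at Q' = 80: 21 − 0.02·80 = 19.4.
ΔQ = 103.4483 − 80 = 23.4483; wedge = 19.4 − 16 = 3.4.
Deadweight loss = ½ × 23.4483 × 3.4 = 39.86.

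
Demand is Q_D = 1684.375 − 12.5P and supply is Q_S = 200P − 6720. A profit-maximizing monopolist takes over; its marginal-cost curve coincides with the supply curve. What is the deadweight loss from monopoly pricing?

In inverse form: demand P = 134.75 − 0.08Q, supply P = 33.6 + 0.005Q.
Competitive equilibrium: 134.75 − 0.08Q = 33.6 + 0.005Q → Q* = 1190, P* = 39.55.
Marginal revenue: MR = 134.75 − 0.16Q. Set MR = MC: 134.75 − 0.16Q = 33.6 + 0.005Q → Q_m = 613.0303.
Price P_m = 134.75 − 0.08·613.0303 = 85.70758; MC(Q_m) = 33.6 + 0.005·613.0303 = 36.66515.
Competitive Q* = 1190, so ΔQ = 576.9697; wedge = 85.70758 − 36.66515 = 49.04243.
DWL = ½ × 576.9697 × 49.04243 = 14148.

14148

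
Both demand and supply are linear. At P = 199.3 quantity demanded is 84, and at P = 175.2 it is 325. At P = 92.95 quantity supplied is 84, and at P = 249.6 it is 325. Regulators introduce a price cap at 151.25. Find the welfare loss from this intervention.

Demand slope = (175.2 − 199.3)/(325 − 84) = −0.1, so P = 207.7 − 0.1Q.
Supply slope = (249.6 − 92.95)/(325 − 84) = 0.65, so P = 38.35 + 0.65Q.
Competitive equilibrium: 207.7 − 0.1Q = 38.35 + 0.65Q → Q* = 225.8, P* = 185.12.
At the ceiling P = 151.25, quantity supplied = (151.25 − 38.35)/0.65 = 173.69231.
Willingness to pay at Q' = 173.69231: 207.7 − 0.1·173.69231 = 190.33077.
ΔQ = 225.8 − 173.69231 = 52.10769; wedge = 190.33077 − 151.25 = 39.08077.
DWL = ½ × 52.10769 × 39.08077 = 1018.20.

1018.20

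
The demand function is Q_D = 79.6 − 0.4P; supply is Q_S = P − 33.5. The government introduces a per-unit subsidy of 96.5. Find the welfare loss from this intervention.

In inverse form: demand P = 199 − 2.5Q, supply P = 33.5 + Q.
Competitive equilibrium: 199 − 2.5Q = 33.5 + Q → Q* = 47.2857, P* = 80.7857.
The subsidy lowers effective supply by 96.5: P = Q − 63.
New quantity: 199 − 2.5Q = Q − 63 → Q' = 74.8571.
Overproduction ΔQ = 74.8571 − 47.2857 = 27.5714; wedge = subsidy = 96.5.
DWL = ½ × 27.5714 × 96.5 = 1330.32.

1330.32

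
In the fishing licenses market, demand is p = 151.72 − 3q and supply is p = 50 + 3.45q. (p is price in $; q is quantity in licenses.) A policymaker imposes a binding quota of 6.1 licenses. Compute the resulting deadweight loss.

$301.60

Competitive equilibrium: 151.72 − 3q = 50 + 3.45q → q* = 15.7705, p* = 104.4084.
At q = 6.1: demand price = 151.72 − 3·6.1 = 133.42; supply price = 50 + 3.45·6.1 = 71.045.
Δq = 15.7705 − 6.1 = 9.6705; wedge = 133.42 − 71.045 = 62.375.
Deadweight loss = ½ × 9.6705 × 62.375 = $301.60.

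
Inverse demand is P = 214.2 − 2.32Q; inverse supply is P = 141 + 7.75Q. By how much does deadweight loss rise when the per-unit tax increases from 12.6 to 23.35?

Competitive equilibrium: 214.2 − 2.32Q = 141 + 7.75Q → Q* = 7.2691, P* = 197.3357.
For a per-unit tax t: ΔQ = t/10.07, so DWL = ½·t·(t/10.07) = t²/20.14.
At t = 12.6: DWL = 7.883. At t = 23.35: DWL = 27.072.
Increase = 27.072 − 7.883 = 19.19.

19.19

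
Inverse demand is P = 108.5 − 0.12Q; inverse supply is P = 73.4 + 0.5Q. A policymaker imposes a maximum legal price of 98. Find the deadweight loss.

17.03

Competitive equilibrium: 108.5 − 0.12Q = 73.4 + 0.5Q → Q* = 56.6129, P* = 101.7065.
At the ceiling P = 98, quantity supplied = (98 − 73.4)/0.5 = 49.2.
Willingness to pay at Q' = 49.2: 108.5 − 0.12·49.2 = 102.596.
ΔQ = 56.6129 − 49.2 = 7.4129; wedge = 102.596 − 98 = 4.596.
Deadweight loss = ½ × 7.4129 × 4.596 = 17.03.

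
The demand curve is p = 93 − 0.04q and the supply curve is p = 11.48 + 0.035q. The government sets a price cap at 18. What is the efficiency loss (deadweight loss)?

30418.73

Competitive equilibrium: 93 − 0.04q = 11.48 + 0.035q → q* = 1086.93333, p* = 49.52267.
At the ceiling p = 18, quantity supplied = (18 − 11.48)/0.035 = 186.28571.
Willingness to pay at q' = 186.28571: 93 − 0.04·186.28571 = 85.54857.
Δq = 1086.93333 − 186.28571 = 900.64762; wedge = 85.54857 − 18 = 67.54857.
DWL = ½ × 900.64762 × 67.54857 = 30418.73.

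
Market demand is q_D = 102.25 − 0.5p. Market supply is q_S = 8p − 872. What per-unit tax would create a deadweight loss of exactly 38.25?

In inverse form: demand p = 204.5 − 2q, supply p = 109 + 0.125q.
Competitive equilibrium: 204.5 − 2q = 109 + 0.125q → q* = 44.9412, p* = 114.6176.
A tax t gives Δq = t/2.125 and wedge t, so DWL = t²/4.25.
t²/4.25 = 38.25 → t² = 162.5625 → t = 12.75.

12.75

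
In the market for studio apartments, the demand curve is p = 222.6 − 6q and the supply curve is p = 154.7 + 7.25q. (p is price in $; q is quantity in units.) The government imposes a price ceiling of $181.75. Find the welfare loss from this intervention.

$12.86

Competitive equilibrium: 222.6 − 6q = 154.7 + 7.25q → q* = 5.1245, p* = 191.8528.
At the ceiling p = 181.75, quantity supplied = (181.75 − 154.7)/7.25 = 3.731.
Willingness to pay at q' = 3.731: 222.6 − 6·3.731 = 200.214.
Δq = 5.1245 − 3.731 = 1.3935; wedge = 200.214 − 181.75 = 18.464.
The triangle = ½ × 1.3935 × 18.464 = $12.86.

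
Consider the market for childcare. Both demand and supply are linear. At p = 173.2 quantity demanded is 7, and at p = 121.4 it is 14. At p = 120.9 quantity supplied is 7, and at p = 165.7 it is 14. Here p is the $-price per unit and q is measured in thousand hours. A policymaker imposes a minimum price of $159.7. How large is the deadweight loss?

Demand slope = (121.4 − 173.2)/(14 − 7) = −7.4, so p = 225 − 7.4q.
Supply slope = (165.7 − 120.9)/(14 − 7) = 6.4, so p = 76.1 + 6.4q.
Competitive equilibrium: 225 − 7.4q = 76.1 + 6.4q → q* = 10.7899, p* = 145.1551.
At the floor p = 159.7, quantity demanded = (225 − 159.7)/7.4 = 8.8243.
Sellers' marginal cost at q' = 8.8243: 76.1 + 6.4·8.8243 = 132.5755.
Δq = 10.7899 − 8.8243 = 1.9656; wedge = 159.7 − 132.5755 = 27.1245.
Welfare loss = ½ × 1.9656 × 27.1245 = $26.66 thousand.

$26.66 thousand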